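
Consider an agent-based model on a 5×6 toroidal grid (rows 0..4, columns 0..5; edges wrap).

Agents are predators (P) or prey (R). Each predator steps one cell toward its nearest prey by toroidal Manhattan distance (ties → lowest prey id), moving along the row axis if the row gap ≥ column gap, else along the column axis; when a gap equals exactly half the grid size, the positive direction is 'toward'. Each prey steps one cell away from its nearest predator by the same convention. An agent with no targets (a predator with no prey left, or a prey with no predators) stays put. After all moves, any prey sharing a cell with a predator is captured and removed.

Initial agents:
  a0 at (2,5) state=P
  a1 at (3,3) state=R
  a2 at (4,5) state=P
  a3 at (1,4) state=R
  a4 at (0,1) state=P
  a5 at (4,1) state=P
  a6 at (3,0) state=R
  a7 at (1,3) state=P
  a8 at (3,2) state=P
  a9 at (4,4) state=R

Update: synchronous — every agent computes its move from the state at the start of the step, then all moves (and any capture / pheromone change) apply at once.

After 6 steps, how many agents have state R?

1

t=1: a0@(1,5):P a1@(3,4):R a2@(4,4):P a4@(4,1):P a5@(3,1):P a6@(4,0):R a7@(1,4):P a8@(3,3):P a9@(4,3):R
t=2: a0@(2,5):P a2@(3,4):P a4@(4,0):P a5@(4,1):P a6@(4,5):R a7@(2,4):P a8@(3,4):P a9@(4,2):R
t=3: a0@(3,5):P a2@(4,4):P a4@(4,5):P a5@(4,2):P a7@(3,4):P a8@(4,4):P a9@(4,3):R
t=4: a0@(3,4):P a2@(4,3):P a4@(4,4):P a5@(4,3):P a7@(4,4):P a8@(4,3):P a9@(4,2):R
t=5: a0@(3,3):P a2@(4,2):P a4@(4,3):P a5@(4,2):P a7@(4,3):P a8@(4,2):P a9@(4,1):R
t=6: a0@(3,2):P a2@(4,1):P a4@(4,2):P a5@(4,1):P a7@(4,2):P a8@(4,1):P a9@(4,0):R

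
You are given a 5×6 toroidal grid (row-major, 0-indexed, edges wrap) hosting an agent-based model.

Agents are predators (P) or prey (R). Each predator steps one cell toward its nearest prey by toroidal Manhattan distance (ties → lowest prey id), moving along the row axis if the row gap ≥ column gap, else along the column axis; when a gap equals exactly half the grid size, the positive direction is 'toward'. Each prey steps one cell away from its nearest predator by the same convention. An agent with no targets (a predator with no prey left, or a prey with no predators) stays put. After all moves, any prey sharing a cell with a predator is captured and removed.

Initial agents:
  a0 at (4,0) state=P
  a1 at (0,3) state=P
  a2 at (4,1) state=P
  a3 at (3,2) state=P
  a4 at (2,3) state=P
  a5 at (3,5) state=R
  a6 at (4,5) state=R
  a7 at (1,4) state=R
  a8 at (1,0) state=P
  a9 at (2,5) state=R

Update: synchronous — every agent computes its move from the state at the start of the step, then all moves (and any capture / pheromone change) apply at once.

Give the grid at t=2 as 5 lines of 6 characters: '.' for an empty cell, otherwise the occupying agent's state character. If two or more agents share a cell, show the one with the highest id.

t=1: a0@(4,5):P a1@(1,3):P a2@(4,0):P a3@(3,3):P a4@(1,3):P a5@(2,5):R a6@(4,4):R a7@(2,4):R a8@(1,5):P a9@(2,0):R
t=2: a0@(4,4):P a1@(2,3):P a2@(4,5):P a3@(4,3):P a4@(2,3):P a5@(3,5):R a7@(3,4):R a8@(2,5):P a9@(1,0):R

......
R.....
...P.P
....RR
...PPP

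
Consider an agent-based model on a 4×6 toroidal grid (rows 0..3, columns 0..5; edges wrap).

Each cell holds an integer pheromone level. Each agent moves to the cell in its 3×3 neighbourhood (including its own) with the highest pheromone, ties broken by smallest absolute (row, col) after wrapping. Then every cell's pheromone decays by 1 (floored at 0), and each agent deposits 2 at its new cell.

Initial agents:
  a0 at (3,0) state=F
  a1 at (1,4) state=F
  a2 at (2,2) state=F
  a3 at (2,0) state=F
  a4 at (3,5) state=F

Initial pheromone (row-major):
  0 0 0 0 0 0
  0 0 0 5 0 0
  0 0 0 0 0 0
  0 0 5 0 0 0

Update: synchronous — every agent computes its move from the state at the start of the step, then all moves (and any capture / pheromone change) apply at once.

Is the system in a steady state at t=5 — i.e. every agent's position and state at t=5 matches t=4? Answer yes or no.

yes

t=1: a0@(0,0) a1@(1,3) a2@(1,3) a3@(1,0) a4@(0,0) | pheromone: 4 0 0 0 0 0 / 2 0 0 8 0 0 / 0 0 0 0 0 0 / 0 0 4 0 0 0
t=2: a0@(0,0) a1@(1,3) a2@(1,3) a3@(0,0) a4@(0,0) | pheromone: 9 0 0 0 0 0 / 1 0 0 11 0 0 / 0 0 0 0 0 0 / 0 0 3 0 0 0
t=3: a0@(0,0) a1@(1,3) a2@(1,3) a3@(0,0) a4@(0,0) | pheromone: 14 0 0 0 0 0 / 0 0 0 14 0 0 / 0 0 0 0 0 0 / 0 0 2 0 0 0
t=4: a0@(0,0) a1@(1,3) a2@(1,3) a3@(0,0) a4@(0,0) | pheromone: 19 0 0 0 0 0 / 0 0 0 17 0 0 / 0 0 0 0 0 0 / 0 0 1 0 0 0
t=5: a0@(0,0) a1@(1,3) a2@(1,3) a3@(0,0) a4@(0,0) | pheromone: 24 0 0 0 0 0 / 0 0 0 20 0 0 / 0 0 0 0 0 0 / 0 0 0 0 0 0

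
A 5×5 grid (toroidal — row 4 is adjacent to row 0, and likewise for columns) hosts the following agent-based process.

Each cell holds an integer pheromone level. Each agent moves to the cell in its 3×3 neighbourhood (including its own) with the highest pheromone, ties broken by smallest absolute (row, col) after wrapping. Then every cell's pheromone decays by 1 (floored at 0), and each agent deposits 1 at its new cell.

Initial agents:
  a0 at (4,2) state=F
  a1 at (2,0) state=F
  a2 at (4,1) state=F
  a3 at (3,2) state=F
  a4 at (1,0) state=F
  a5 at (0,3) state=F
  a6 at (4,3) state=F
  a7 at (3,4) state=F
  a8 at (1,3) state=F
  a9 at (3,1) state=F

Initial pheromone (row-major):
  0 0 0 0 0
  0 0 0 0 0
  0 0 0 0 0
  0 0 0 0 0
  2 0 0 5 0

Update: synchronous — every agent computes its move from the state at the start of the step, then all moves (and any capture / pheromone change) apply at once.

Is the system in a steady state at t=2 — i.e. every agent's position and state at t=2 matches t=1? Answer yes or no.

t=1: a0@(4,3) a1@(1,0) a2@(4,0) a3@(4,3) a4@(0,0) a5@(4,3) a6@(4,3) a7@(4,3) a8@(0,2) a9@(4,0) | pheromone: 1 0 1 0 0 / 1 0 0 0 0 / 0 0 0 0 0 / 0 0 0 0 0 / 3 0 0 9 0
t=2: a0@(4,3) a1@(0,0) a2@(4,0) a3@(4,3) a4@(4,0) a5@(4,3) a6@(4,3) a7@(4,3) a8@(4,3) a9@(4,0) | pheromone: 1 0 0 0 0 / 0 0 0 0 0 / 0 0 0 0 0 / 0 0 0 0 0 / 5 0 0 14 0

no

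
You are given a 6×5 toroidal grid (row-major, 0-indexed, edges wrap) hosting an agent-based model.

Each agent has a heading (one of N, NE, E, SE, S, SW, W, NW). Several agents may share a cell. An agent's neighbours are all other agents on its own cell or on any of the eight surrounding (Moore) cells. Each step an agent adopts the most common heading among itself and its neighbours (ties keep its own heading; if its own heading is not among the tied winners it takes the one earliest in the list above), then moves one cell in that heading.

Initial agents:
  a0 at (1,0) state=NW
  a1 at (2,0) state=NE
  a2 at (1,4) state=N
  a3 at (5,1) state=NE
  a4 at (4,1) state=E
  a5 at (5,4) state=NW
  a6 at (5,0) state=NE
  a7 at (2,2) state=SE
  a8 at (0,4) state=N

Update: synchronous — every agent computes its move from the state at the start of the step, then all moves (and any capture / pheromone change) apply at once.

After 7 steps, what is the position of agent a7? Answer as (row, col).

(3, 4)

t=1: a0@(0,0):N a1@(1,1):NE a2@(0,4):N a3@(4,2):NE a4@(3,2):NE a5@(4,3):NW a6@(4,1):NE a7@(3,3):SE a8@(5,4):N
t=2: a0@(5,0):N a1@(0,2):NE a2@(5,4):N a3@(3,3):NE a4@(2,3):NE a5@(3,4):NE a6@(3,2):NE a7@(2,4):NE a8@(4,4):N
t=3: a0@(4,0):N a1@(5,3):NE a2@(4,4):N a3@(2,4):NE a4@(1,4):NE a5@(2,0):NE a6@(2,3):NE a7@(1,0):NE a8@(3,4):N
t=4: a0@(3,0):N a1@(4,4):NE a2@(3,4):N a3@(1,0):NE a4@(0,0):NE a5@(1,1):NE a6@(1,4):NE a7@(0,1):NE a8@(2,4):N
t=5: a0@(2,0):N a1@(3,4):N a2@(2,4):N a3@(0,1):NE a4@(5,1):NE a5@(0,2):NE a6@(0,0):NE a7@(5,2):NE a8@(1,4):N
t=6: a0@(1,0):N a1@(2,4):N a2@(1,4):N a3@(5,2):NE a4@(4,2):NE a5@(5,3):NE a6@(5,1):NE a7@(4,3):NE a8@(0,4):N
t=7: a0@(0,0):N a1@(1,4):N a2@(0,4):N a3@(4,3):NE a4@(3,3):NE a5@(4,4):NE a6@(4,2):NE a7@(3,4):NE a8@(5,4):N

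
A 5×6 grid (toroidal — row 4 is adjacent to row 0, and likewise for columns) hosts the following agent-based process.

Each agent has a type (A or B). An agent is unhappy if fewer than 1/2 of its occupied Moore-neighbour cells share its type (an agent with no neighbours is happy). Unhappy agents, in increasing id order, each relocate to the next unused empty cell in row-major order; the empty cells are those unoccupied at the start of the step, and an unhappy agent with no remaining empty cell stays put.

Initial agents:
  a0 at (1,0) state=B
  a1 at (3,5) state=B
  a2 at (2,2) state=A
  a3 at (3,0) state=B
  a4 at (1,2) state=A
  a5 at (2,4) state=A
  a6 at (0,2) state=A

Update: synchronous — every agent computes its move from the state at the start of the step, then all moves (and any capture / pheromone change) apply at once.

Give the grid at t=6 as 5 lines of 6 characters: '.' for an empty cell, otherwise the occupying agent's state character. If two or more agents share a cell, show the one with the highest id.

t=1: a0@(1,0):B a1@(3,5):B a2@(2,2):A a3@(3,0):B a4@(1,2):A a5@(0,0):A a6@(0,2):A
t=2: a0@(0,1):B a1@(3,5):B a2@(2,2):A a3@(3,0):B a4@(1,2):A a5@(0,3):A a6@(0,2):A
t=3: a0@(0,0):B a1@(3,5):B a2@(2,2):A a3@(3,0):B a4@(1,2):A a5@(0,3):A a6@(0,2):A
t=4: (unchanged — steady state)

B.AA..
..A...
..A...
B....B
......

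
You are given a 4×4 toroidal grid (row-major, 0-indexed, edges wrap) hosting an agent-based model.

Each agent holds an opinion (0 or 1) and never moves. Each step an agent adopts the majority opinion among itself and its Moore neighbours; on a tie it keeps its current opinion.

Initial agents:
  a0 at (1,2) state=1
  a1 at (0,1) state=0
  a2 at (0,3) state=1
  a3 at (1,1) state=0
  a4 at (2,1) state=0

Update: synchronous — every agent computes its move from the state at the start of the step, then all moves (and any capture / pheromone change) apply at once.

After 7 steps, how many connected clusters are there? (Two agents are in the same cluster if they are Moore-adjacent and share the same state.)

2

t=1: a0@(1,2):0 a1@(0,1):0 a2@(0,3):1 a3@(1,1):0 a4@(2,1):0
t=2: (unchanged — steady state)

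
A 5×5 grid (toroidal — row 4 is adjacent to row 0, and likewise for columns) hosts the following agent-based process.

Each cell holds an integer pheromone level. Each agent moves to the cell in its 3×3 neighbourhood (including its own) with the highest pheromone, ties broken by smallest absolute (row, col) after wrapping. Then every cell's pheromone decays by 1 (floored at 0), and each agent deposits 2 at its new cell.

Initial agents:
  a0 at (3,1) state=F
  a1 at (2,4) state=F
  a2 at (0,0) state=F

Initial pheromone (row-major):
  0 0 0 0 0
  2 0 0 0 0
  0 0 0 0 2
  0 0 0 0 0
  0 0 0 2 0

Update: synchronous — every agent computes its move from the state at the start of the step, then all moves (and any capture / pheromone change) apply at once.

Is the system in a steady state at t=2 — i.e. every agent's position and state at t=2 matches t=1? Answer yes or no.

t=1: a0@(2,0) a1@(1,0) a2@(1,0) | pheromone: 0 0 0 0 0 / 5 0 0 0 0 / 2 0 0 0 1 / 0 0 0 0 0 / 0 0 0 1 0
t=2: a0@(1,0) a1@(1,0) a2@(1,0) | pheromone: 0 0 0 0 0 / 10 0 0 0 0 / 1 0 0 0 0 / 0 0 0 0 0 / 0 0 0 0 0

no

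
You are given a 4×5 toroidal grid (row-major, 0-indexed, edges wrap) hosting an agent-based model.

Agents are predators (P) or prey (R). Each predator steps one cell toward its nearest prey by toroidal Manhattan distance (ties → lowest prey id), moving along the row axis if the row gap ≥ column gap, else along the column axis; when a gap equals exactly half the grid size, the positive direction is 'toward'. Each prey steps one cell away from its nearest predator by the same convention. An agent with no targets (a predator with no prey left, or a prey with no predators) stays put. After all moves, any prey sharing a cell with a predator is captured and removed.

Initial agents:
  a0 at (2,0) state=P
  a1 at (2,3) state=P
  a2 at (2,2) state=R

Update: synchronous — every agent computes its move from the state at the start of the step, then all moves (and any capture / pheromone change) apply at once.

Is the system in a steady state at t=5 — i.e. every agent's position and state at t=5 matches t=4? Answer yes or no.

t=1: a0@(2,1):P a1@(2,2):P
t=2: (unchanged — steady state)

yes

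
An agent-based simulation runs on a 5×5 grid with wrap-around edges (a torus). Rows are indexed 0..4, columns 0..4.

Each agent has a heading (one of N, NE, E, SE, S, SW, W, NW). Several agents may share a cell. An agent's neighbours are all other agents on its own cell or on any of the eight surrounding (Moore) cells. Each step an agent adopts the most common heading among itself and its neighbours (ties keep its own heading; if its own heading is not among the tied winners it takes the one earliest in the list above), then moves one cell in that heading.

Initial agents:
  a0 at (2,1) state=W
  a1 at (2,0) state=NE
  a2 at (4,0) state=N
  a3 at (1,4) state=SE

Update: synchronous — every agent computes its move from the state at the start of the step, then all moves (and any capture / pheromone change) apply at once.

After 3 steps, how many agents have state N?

t=1: a0@(2,0):W a1@(1,1):NE a2@(3,0):N a3@(2,0):SE
t=2: a0@(2,4):W a1@(0,2):NE a2@(2,0):N a3@(3,1):SE
t=3: a0@(2,3):W a1@(4,3):NE a2@(1,0):N a3@(4,2):SE

1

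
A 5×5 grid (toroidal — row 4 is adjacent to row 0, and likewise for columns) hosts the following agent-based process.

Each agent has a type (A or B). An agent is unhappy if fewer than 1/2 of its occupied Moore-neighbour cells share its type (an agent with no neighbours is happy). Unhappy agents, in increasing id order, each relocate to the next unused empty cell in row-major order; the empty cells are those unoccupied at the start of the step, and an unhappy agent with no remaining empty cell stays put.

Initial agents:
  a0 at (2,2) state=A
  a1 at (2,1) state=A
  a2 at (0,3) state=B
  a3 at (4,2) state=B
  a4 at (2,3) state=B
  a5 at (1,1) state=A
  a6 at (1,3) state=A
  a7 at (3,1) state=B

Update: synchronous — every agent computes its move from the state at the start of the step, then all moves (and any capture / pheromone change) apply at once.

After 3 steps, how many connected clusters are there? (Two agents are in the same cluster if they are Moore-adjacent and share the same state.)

t=1: a0@(2,2):A a1@(2,1):A a2@(0,3):B a3@(4,2):B a4@(0,0):B a5@(1,1):A a6@(0,1):A a7@(0,2):B
t=2: a0@(2,2):A a1@(2,1):A a2@(0,3):B a3@(4,2):B a4@(0,4):B a5@(1,1):A a6@(1,0):A a7@(0,2):B
t=3: (unchanged — steady state)

2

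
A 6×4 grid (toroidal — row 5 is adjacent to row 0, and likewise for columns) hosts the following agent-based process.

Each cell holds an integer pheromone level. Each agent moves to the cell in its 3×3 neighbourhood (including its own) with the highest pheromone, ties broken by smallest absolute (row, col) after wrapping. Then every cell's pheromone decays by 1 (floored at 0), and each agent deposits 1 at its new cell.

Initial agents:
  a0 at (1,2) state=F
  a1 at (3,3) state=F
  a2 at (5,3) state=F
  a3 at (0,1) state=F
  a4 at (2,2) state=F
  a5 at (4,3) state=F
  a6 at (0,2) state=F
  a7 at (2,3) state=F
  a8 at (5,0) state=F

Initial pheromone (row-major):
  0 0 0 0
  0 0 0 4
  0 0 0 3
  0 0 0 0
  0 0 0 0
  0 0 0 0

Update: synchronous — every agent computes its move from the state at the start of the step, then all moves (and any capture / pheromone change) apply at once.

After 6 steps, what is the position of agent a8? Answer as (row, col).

t=1: a0@(1,3) a1@(2,3) a2@(0,0) a3@(0,0) a4@(1,3) a5@(3,0) a6@(1,3) a7@(1,3) a8@(0,0) | pheromone: 3 0 0 0 / 0 0 0 7 / 0 0 0 3 / 1 0 0 0 / 0 0 0 0 / 0 0 0 0
t=2: a0@(1,3) a1@(1,3) a2@(1,3) a3@(1,3) a4@(1,3) a5@(2,3) a6@(1,3) a7@(1,3) a8@(1,3) | pheromone: 2 0 0 0 / 0 0 0 14 / 0 0 0 3 / 0 0 0 0 / 0 0 0 0 / 0 0 0 0
t=3: a0@(1,3) a1@(1,3) a2@(1,3) a3@(1,3) a4@(1,3) a5@(1,3) a6@(1,3) a7@(1,3) a8@(1,3) | pheromone: 1 0 0 0 / 0 0 0 22 / 0 0 0 2 / 0 0 0 0 / 0 0 0 0 / 0 0 0 0
t=4: a0@(1,3) a1@(1,3) a2@(1,3) a3@(1,3) a4@(1,3) a5@(1,3) a6@(1,3) a7@(1,3) a8@(1,3) | pheromone: 0 0 0 0 / 0 0 0 30 / 0 0 0 1 / 0 0 0 0 / 0 0 0 0 / 0 0 0 0
t=5: a0@(1,3) a1@(1,3) a2@(1,3) a3@(1,3) a4@(1,3) a5@(1,3) a6@(1,3) a7@(1,3) a8@(1,3) | pheromone: 0 0 0 0 / 0 0 0 38 / 0 0 0 0 / 0 0 0 0 / 0 0 0 0 / 0 0 0 0
t=6: a0@(1,3) a1@(1,3) a2@(1,3) a3@(1,3) a4@(1,3) a5@(1,3) a6@(1,3) a7@(1,3) a8@(1,3) | pheromone: 0 0 0 0 / 0 0 0 46 / 0 0 0 0 / 0 0 0 0 / 0 0 0 0 / 0 0 0 0

(1, 3)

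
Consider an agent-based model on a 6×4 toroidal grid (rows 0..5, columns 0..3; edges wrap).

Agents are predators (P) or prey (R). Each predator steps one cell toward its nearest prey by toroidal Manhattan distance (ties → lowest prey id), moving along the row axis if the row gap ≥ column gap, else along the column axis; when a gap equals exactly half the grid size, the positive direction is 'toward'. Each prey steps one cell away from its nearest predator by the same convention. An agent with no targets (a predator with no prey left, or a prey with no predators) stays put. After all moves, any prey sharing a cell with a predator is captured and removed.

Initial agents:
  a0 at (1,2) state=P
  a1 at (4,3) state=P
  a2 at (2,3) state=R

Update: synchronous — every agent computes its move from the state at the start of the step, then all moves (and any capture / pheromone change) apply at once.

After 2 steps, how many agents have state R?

t=1: a0@(2,2):P a1@(3,3):P
t=2: (unchanged — steady state)

0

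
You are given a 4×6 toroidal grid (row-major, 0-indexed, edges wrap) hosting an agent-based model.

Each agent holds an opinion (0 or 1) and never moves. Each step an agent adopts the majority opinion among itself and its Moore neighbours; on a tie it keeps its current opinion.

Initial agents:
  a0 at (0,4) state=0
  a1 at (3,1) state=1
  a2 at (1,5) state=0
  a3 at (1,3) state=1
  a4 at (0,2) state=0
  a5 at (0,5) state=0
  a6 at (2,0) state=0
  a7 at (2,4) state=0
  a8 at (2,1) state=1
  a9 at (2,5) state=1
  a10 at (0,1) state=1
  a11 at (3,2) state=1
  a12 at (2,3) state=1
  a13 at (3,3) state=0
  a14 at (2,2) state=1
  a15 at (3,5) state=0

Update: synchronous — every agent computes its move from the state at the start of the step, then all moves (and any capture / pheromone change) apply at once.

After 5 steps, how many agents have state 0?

7

t=1: a0@(0,4):0 a1@(3,1):1 a2@(1,5):0 a3@(1,3):1 a4@(0,2):1 a5@(0,5):0 a6@(2,0):0 a7@(2,4):0 a8@(2,1):1 a9@(2,5):0 a10@(0,1):1 a11@(3,2):1 a12@(2,3):1 a13@(3,3):0 a14@(2,2):1 a15@(3,5):0
t=2: a0@(0,4):0 a1@(3,1):1 a2@(1,5):0 a3@(1,3):1 a4@(0,2):1 a5@(0,5):0 a6@(2,0):0 a7@(2,4):0 a8@(2,1):1 a9@(2,5):0 a10@(0,1):1 a11@(3,2):1 a12@(2,3):1 a13@(3,3):1 a14@(2,2):1 a15@(3,5):0
t=3: (unchanged — steady state)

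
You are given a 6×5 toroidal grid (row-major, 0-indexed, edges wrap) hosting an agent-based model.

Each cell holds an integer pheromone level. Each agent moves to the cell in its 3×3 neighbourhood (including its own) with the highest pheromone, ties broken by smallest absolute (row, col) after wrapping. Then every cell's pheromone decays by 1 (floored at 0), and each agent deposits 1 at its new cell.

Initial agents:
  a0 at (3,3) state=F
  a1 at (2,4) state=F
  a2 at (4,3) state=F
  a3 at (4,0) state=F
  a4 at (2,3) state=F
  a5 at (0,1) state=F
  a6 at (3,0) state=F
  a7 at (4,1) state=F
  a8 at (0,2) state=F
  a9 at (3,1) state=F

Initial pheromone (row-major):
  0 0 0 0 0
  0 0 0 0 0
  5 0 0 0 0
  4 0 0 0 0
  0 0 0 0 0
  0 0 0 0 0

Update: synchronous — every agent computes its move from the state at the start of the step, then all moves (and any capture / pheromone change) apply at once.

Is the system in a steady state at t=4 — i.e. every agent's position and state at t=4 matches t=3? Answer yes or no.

t=1: a0@(2,2) a1@(2,0) a2@(3,2) a3@(3,0) a4@(1,2) a5@(0,0) a6@(2,0) a7@(3,0) a8@(0,1) a9@(2,0) | pheromone: 1 1 0 0 0 / 0 0 1 0 0 / 7 0 1 0 0 / 5 0 1 0 0 / 0 0 0 0 0 / 0 0 0 0 0
t=2: a0@(1,2) a1@(2,0) a2@(2,2) a3@(2,0) a4@(0,1) a5@(0,0) a6@(2,0) a7@(2,0) a8@(0,0) a9@(2,0) | pheromone: 2 1 0 0 0 / 0 0 1 0 0 / 11 0 1 0 0 / 4 0 0 0 0 / 0 0 0 0 0 / 0 0 0 0 0
t=3: a0@(0,1) a1@(2,0) a2@(1,2) a3@(2,0) a4@(0,0) a5@(0,0) a6@(2,0) a7@(2,0) a8@(0,0) a9@(2,0) | pheromone: 4 1 0 0 0 / 0 0 1 0 0 / 15 0 0 0 0 / 3 0 0 0 0 / 0 0 0 0 0 / 0 0 0 0 0
t=4: a0@(0,0) a1@(2,0) a2@(0,1) a3@(2,0) a4@(0,0) a5@(0,0) a6@(2,0) a7@(2,0) a8@(0,0) a9@(2,0) | pheromone: 7 1 0 0 0 / 0 0 0 0 0 / 19 0 0 0 0 / 2 0 0 0 0 / 0 0 0 0 0 / 0 0 0 0 0

no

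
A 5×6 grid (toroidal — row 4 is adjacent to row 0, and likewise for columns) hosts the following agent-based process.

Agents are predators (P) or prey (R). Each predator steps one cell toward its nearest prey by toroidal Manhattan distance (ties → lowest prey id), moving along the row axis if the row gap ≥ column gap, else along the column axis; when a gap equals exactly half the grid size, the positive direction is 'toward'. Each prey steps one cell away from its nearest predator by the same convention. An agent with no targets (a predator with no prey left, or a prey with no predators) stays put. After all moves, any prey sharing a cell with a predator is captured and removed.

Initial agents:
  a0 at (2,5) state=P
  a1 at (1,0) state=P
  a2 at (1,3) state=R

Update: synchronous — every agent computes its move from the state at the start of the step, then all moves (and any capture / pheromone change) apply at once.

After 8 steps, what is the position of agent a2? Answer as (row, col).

t=1: a0@(2,4):P a1@(1,1):P a2@(1,2):R
t=2: a0@(2,3):P a1@(1,2):P a2@(1,3):R
t=3: a0@(1,3):P a1@(1,3):P a2@(0,3):R
t=4: a0@(0,3):P a1@(0,3):P a2@(4,3):R
t=5: a0@(4,3):P a1@(4,3):P a2@(3,3):R
t=6: a0@(3,3):P a1@(3,3):P a2@(2,3):R
t=7: a0@(2,3):P a1@(2,3):P a2@(1,3):R
t=8: a0@(1,3):P a1@(1,3):P a2@(0,3):R

(0, 3)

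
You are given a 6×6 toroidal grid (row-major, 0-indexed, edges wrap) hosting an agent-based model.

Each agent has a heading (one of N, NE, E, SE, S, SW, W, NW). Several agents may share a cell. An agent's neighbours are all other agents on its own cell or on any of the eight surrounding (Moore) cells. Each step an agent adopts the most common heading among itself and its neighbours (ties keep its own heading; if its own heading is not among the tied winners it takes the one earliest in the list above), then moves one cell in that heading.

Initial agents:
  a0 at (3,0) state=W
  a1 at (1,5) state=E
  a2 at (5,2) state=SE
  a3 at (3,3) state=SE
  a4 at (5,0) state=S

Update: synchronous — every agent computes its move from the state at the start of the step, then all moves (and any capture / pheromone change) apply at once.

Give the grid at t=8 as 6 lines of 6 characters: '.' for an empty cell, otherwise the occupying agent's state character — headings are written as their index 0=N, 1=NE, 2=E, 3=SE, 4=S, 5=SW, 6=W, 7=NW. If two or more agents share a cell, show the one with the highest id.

....3.
42..3.
......
......
......
.....3

t=1: a0@(3,5):W a1@(1,0):E a2@(0,3):SE a3@(4,4):SE a4@(0,0):S
t=2: a0@(3,4):W a1@(1,1):E a2@(1,4):SE a3@(5,5):SE a4@(1,0):S
t=3: a0@(3,3):W a1@(1,2):E a2@(2,5):SE a3@(0,0):SE a4@(2,0):S
t=4: a0@(3,2):W a1@(1,3):E a2@(3,0):SE a3@(1,1):SE a4@(3,0):S
t=5: a0@(3,1):W a1@(1,4):E a2@(4,1):SE a3@(2,2):SE a4@(4,0):S
t=6: a0@(4,2):SE a1@(1,5):E a2@(5,2):SE a3@(3,3):SE a4@(5,0):S
t=7: a0@(5,3):SE a1@(1,0):E a2@(0,3):SE a3@(4,4):SE a4@(0,0):S
t=8: a0@(0,4):SE a1@(1,1):E a2@(1,4):SE a3@(5,5):SE a4@(1,0):S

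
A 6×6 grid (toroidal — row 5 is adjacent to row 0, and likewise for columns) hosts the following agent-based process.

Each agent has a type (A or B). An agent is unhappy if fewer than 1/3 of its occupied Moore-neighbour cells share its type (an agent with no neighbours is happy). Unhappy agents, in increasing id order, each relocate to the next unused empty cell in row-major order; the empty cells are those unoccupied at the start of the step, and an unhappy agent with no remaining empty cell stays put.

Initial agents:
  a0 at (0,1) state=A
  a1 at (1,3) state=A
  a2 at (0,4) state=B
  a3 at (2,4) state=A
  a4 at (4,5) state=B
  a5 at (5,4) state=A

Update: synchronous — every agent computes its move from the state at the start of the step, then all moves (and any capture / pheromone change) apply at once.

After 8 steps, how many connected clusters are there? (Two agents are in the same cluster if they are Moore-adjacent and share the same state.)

2

t=1: a0@(0,1):A a1@(1,3):A a2@(0,0):B a3@(2,4):A a4@(0,2):B a5@(0,3):A
t=2: a0@(0,4):A a1@(1,3):A a2@(0,5):B a3@(2,4):A a4@(1,0):B a5@(0,3):A
t=3: (unchanged — steady state)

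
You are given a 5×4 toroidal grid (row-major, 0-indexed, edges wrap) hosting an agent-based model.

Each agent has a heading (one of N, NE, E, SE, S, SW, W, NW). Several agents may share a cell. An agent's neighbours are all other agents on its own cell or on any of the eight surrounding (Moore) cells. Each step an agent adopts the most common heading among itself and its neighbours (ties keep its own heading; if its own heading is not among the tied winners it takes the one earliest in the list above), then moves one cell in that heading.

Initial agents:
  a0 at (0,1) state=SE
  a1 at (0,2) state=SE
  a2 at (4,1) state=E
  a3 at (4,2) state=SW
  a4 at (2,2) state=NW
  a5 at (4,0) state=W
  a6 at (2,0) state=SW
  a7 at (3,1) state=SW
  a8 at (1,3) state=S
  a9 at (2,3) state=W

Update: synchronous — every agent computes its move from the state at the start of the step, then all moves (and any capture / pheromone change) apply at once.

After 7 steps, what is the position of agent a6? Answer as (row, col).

t=1: a0@(1,2):SE a1@(1,3):SE a2@(0,2):SE a3@(0,1):SW a4@(1,1):NW a5@(4,3):W a6@(3,3):SW a7@(4,0):SW a8@(2,3):S a9@(2,2):W
t=2: a0@(2,3):SE a1@(2,0):SE a2@(1,3):SE a3@(1,0):SW a4@(2,2):SE a5@(0,2):SW a6@(4,2):SW a7@(0,3):SW a8@(3,0):SE a9@(3,3):SE
t=3: a0@(3,0):SE a1@(3,1):SE a2@(2,0):SE a3@(2,1):SE a4@(3,3):SE a5@(1,1):SW a6@(0,1):SW a7@(1,2):SW a8@(4,1):SE a9@(4,0):SE
t=4: a0@(4,1):SE a1@(4,2):SE a2@(3,1):SE a3@(3,2):SE a4@(4,0):SE a5@(2,0):SW a6@(1,0):SW a7@(2,1):SW a8@(0,2):SE a9@(0,1):SE
t=5: a0@(0,2):SE a1@(0,3):SE a2@(4,2):SE a3@(4,3):SE a4@(0,1):SE a5@(3,3):SW a6@(2,3):SW a7@(3,0):SW a8@(1,3):SE a9@(1,2):SE
t=6: a0@(1,3):SE a1@(1,0):SE a2@(0,3):SE a3@(0,0):SE a4@(1,2):SE a5@(4,2):SW a6@(3,2):SW a7@(4,3):SW a8@(2,0):SE a9@(2,3):SE
t=7: a0@(2,0):SE a1@(2,1):SE a2@(1,0):SE a3@(1,1):SE a4@(2,3):SE a5@(0,1):SW a6@(4,1):SW a7@(0,2):SW a8@(3,1):SE a9@(3,0):SE

(4, 1)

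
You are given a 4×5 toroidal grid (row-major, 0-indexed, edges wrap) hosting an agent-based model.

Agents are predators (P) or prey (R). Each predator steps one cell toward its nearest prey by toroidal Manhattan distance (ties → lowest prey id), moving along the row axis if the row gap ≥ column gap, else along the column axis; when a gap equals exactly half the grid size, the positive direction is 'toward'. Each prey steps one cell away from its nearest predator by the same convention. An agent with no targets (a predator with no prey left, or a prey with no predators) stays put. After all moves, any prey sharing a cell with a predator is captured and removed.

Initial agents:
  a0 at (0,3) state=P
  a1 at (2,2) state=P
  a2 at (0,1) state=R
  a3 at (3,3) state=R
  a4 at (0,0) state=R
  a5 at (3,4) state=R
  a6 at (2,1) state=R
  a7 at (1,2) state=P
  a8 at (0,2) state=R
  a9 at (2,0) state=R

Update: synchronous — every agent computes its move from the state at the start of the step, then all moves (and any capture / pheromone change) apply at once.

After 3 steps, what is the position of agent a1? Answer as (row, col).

(2, 4)

t=1: a0@(3,3):P a1@(2,1):P a2@(0,0):R a3@(2,3):R a4@(0,1):R a5@(2,4):R a6@(2,0):R a7@(0,2):P a8@(0,1):R a9@(2,4):R
t=2: a0@(2,3):P a1@(2,0):P a2@(0,4):R a3@(1,3):R a4@(0,0):R a5@(1,4):R a6@(2,4):R a7@(0,1):P a8@(0,0):R a9@(1,4):R
t=3: a0@(1,3):P a1@(2,4):P a2@(0,3):R a3@(0,3):R a4@(0,4):R a5@(0,4):R a6@(2,0):R a7@(0,0):P a8@(0,4):R a9@(0,4):R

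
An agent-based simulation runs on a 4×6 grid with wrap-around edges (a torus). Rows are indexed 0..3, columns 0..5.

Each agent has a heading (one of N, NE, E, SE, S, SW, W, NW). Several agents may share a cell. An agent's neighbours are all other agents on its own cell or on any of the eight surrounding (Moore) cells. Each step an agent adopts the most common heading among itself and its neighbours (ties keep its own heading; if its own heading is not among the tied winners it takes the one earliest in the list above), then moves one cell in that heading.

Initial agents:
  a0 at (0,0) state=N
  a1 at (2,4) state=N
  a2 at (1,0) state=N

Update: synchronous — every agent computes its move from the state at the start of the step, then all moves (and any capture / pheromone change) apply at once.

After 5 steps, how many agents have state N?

t=1: a0@(3,0):N a1@(1,4):N a2@(0,0):N
t=2: a0@(2,0):N a1@(0,4):N a2@(3,0):N
t=3: a0@(1,0):N a1@(3,4):N a2@(2,0):N
t=4: a0@(0,0):N a1@(2,4):N a2@(1,0):N
t=5: a0@(3,0):N a1@(1,4):N a2@(0,0):N

3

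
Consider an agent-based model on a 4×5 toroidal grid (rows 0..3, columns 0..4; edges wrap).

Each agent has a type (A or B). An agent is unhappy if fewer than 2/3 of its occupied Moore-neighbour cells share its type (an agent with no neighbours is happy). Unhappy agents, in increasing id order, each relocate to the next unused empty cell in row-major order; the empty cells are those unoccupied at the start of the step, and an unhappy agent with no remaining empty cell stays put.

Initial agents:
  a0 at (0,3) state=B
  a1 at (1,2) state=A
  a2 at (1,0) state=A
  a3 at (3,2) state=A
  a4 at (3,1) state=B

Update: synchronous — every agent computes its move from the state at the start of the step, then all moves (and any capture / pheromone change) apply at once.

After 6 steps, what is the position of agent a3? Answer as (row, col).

t=1: a0@(0,0):B a1@(0,1):A a2@(1,0):A a3@(0,2):A a4@(0,4):B
t=2: a0@(0,3):B a1@(0,1):A a2@(1,1):A a3@(0,2):A a4@(1,2):B
t=3: a0@(0,0):B a1@(0,1):A a2@(1,1):A a3@(0,4):A a4@(1,0):B
t=4: a0@(0,2):B a1@(0,3):A a2@(1,2):A a3@(1,3):A a4@(1,4):B
t=5: a0@(0,0):B a1@(0,1):A a2@(1,2):A a3@(0,4):A a4@(1,0):B
t=6: a0@(0,2):B a1@(0,3):A a2@(1,2):A a3@(1,1):A a4@(1,3):B

(1, 1)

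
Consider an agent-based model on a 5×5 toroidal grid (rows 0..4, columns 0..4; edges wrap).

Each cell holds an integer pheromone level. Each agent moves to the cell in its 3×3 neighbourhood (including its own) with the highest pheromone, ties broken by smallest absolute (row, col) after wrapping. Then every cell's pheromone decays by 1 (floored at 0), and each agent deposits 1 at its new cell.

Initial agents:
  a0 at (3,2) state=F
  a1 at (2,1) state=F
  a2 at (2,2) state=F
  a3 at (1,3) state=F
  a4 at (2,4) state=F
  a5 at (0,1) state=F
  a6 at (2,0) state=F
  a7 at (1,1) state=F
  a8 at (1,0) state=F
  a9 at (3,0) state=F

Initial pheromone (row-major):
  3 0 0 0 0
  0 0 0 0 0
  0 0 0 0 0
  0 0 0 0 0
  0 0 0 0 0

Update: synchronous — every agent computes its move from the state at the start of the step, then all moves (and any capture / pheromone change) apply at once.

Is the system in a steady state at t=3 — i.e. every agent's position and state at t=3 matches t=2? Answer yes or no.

t=1: a0@(2,1) a1@(1,0) a2@(1,1) a3@(0,2) a4@(1,0) a5@(0,0) a6@(1,0) a7@(0,0) a8@(0,0) a9@(2,0) | pheromone: 5 0 1 0 0 / 3 1 0 0 0 / 1 1 0 0 0 / 0 0 0 0 0 / 0 0 0 0 0
t=2: a0@(1,0) a1@(0,0) a2@(0,0) a3@(0,2) a4@(0,0) a5@(0,0) a6@(0,0) a7@(0,0) a8@(0,0) a9@(1,0) | pheromone: 11 0 1 0 0 / 4 0 0 0 0 / 0 0 0 0 0 / 0 0 0 0 0 / 0 0 0 0 0
t=3: a0@(0,0) a1@(0,0) a2@(0,0) a3@(0,2) a4@(0,0) a5@(0,0) a6@(0,0) a7@(0,0) a8@(0,0) a9@(0,0) | pheromone: 19 0 1 0 0 / 3 0 0 0 0 / 0 0 0 0 0 / 0 0 0 0 0 / 0 0 0 0 0

no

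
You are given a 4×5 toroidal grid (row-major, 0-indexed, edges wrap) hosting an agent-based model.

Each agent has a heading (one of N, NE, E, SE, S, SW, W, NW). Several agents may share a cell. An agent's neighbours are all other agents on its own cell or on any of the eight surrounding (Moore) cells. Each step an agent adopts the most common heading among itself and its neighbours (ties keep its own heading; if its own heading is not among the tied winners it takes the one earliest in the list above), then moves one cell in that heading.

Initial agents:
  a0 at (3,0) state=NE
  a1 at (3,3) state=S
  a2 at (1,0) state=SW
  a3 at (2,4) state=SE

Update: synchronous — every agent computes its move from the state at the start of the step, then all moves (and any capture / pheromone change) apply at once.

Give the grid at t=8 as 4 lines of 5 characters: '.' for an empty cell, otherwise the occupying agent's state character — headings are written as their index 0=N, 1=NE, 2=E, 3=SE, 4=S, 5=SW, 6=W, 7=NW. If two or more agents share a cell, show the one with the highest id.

.....
..5..
..3..
...4.

t=1: a0@(2,1):NE a1@(0,3):S a2@(2,4):SW a3@(3,0):SE
t=2: a0@(1,2):NE a1@(1,3):S a2@(3,3):SW a3@(0,1):SE
t=3: a0@(0,3):NE a1@(2,3):S a2@(0,2):SW a3@(1,2):SE
t=4: a0@(3,4):NE a1@(3,3):S a2@(1,1):SW a3@(2,3):SE
t=5: a0@(2,0):NE a1@(0,3):S a2@(2,0):SW a3@(3,4):SE
t=6: a0@(1,1):NE a1@(1,3):S a2@(3,4):SW a3@(0,0):SE
t=7: a0@(0,2):NE a1@(2,3):S a2@(0,3):SW a3@(1,1):SE
t=8: a0@(3,3):NE a1@(3,3):S a2@(1,2):SW a3@(2,2):SE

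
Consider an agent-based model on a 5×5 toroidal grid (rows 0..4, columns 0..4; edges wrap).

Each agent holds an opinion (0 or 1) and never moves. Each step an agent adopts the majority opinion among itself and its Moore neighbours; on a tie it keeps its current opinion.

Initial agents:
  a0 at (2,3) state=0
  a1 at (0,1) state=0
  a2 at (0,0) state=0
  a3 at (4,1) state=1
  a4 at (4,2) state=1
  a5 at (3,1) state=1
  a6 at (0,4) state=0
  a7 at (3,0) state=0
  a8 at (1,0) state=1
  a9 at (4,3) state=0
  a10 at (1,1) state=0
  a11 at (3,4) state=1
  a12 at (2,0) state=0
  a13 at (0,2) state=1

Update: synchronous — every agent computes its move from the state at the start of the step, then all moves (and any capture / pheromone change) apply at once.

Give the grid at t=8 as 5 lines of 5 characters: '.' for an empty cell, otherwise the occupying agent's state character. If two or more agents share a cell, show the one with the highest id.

t=1: a0@(2,3):0 a1@(0,1):1 a2@(0,0):0 a3@(4,1):1 a4@(4,2):1 a5@(3,1):1 a6@(0,4):0 a7@(3,0):1 a8@(1,0):0 a9@(4,3):1 a10@(1,1):0 a11@(3,4):0 a12@(2,0):0 a13@(0,2):1
t=2: (unchanged — steady state)

011.0
00...
0..0.
11..0
.111.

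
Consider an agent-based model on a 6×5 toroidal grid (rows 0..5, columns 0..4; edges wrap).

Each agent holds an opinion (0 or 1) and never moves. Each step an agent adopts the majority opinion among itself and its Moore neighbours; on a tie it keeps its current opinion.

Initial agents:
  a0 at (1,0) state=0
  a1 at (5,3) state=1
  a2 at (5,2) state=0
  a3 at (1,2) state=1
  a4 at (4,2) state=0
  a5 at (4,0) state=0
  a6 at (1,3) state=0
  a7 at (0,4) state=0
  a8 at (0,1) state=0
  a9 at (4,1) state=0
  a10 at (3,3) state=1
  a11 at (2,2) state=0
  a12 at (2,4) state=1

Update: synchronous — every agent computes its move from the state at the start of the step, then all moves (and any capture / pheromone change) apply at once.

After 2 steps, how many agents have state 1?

t=1: a0@(1,0):0 a1@(5,3):0 a2@(5,2):0 a3@(1,2):0 a4@(4,2):0 a5@(4,0):0 a6@(1,3):0 a7@(0,4):0 a8@(0,1):0 a9@(4,1):0 a10@(3,3):1 a11@(2,2):0 a12@(2,4):1
t=2: (unchanged — steady state)

2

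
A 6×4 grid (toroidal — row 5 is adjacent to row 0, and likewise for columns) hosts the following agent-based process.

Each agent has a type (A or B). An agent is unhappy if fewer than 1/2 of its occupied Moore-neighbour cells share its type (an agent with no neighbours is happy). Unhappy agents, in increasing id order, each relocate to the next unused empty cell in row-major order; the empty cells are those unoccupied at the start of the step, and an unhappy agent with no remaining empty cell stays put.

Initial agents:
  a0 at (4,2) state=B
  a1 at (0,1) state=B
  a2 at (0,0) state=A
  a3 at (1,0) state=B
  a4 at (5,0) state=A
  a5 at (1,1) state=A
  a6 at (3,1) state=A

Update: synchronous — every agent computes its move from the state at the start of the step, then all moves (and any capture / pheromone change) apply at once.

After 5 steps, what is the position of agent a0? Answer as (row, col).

(0, 2)

t=1: a0@(0,2):B a1@(0,3):B a2@(0,0):A a3@(1,2):B a4@(5,0):A a5@(1,3):A a6@(2,0):A
t=2: a0@(0,2):B a1@(0,1):B a2@(0,0):A a3@(1,2):B a4@(5,0):A a5@(1,0):A a6@(2,0):A
t=3: a0@(0,2):B a1@(0,3):B a2@(0,0):A a3@(1,2):B a4@(5,0):A a5@(1,0):A a6@(2,0):A
t=4: a0@(0,2):B a1@(0,1):B a2@(0,0):A a3@(1,2):B a4@(5,0):A a5@(1,0):A a6@(2,0):A
t=5: a0@(0,2):B a1@(0,3):B a2@(0,0):A a3@(1,2):B a4@(5,0):A a5@(1,0):A a6@(2,0):A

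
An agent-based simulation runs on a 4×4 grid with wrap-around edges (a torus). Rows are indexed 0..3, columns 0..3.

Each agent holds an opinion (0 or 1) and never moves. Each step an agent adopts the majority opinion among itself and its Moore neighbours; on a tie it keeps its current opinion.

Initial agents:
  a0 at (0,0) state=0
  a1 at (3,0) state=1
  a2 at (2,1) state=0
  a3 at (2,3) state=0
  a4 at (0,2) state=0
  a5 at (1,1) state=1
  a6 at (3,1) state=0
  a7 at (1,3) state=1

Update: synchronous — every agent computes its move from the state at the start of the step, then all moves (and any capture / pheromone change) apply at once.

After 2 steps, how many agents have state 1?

0

t=1: a0@(0,0):1 a1@(3,0):0 a2@(2,1):0 a3@(2,3):1 a4@(0,2):0 a5@(1,1):0 a6@(3,1):0 a7@(1,3):0
t=2: a0@(0,0):0 a1@(3,0):0 a2@(2,1):0 a3@(2,3):0 a4@(0,2):0 a5@(1,1):0 a6@(3,1):0 a7@(1,3):0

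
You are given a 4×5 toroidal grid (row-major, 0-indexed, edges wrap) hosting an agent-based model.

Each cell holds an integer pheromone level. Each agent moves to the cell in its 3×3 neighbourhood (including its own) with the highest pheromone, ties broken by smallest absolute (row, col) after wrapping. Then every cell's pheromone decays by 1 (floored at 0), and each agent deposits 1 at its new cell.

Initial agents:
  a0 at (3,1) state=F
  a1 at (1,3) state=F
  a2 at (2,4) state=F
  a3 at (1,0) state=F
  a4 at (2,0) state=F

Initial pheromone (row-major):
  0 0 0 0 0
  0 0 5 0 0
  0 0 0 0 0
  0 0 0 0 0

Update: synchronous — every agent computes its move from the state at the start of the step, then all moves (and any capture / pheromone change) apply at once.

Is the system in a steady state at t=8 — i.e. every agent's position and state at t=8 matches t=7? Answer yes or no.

t=1: a0@(0,0) a1@(1,2) a2@(1,0) a3@(0,0) a4@(1,0) | pheromone: 2 0 0 0 0 / 2 0 5 0 0 / 0 0 0 0 0 / 0 0 0 0 0
t=2: a0@(0,0) a1@(1,2) a2@(0,0) a3@(0,0) a4@(0,0) | pheromone: 5 0 0 0 0 / 1 0 5 0 0 / 0 0 0 0 0 / 0 0 0 0 0
t=3: a0@(0,0) a1@(1,2) a2@(0,0) a3@(0,0) a4@(0,0) | pheromone: 8 0 0 0 0 / 0 0 5 0 0 / 0 0 0 0 0 / 0 0 0 0 0
t=4: a0@(0,0) a1@(1,2) a2@(0,0) a3@(0,0) a4@(0,0) | pheromone: 11 0 0 0 0 / 0 0 5 0 0 / 0 0 0 0 0 / 0 0 0 0 0
t=5: a0@(0,0) a1@(1,2) a2@(0,0) a3@(0,0) a4@(0,0) | pheromone: 14 0 0 0 0 / 0 0 5 0 0 / 0 0 0 0 0 / 0 0 0 0 0
t=6: a0@(0,0) a1@(1,2) a2@(0,0) a3@(0,0) a4@(0,0) | pheromone: 17 0 0 0 0 / 0 0 5 0 0 / 0 0 0 0 0 / 0 0 0 0 0
t=7: a0@(0,0) a1@(1,2) a2@(0,0) a3@(0,0) a4@(0,0) | pheromone: 20 0 0 0 0 / 0 0 5 0 0 / 0 0 0 0 0 / 0 0 0 0 0
t=8: a0@(0,0) a1@(1,2) a2@(0,0) a3@(0,0) a4@(0,0) | pheromone: 23 0 0 0 0 / 0 0 5 0 0 / 0 0 0 0 0 / 0 0 0 0 0

yes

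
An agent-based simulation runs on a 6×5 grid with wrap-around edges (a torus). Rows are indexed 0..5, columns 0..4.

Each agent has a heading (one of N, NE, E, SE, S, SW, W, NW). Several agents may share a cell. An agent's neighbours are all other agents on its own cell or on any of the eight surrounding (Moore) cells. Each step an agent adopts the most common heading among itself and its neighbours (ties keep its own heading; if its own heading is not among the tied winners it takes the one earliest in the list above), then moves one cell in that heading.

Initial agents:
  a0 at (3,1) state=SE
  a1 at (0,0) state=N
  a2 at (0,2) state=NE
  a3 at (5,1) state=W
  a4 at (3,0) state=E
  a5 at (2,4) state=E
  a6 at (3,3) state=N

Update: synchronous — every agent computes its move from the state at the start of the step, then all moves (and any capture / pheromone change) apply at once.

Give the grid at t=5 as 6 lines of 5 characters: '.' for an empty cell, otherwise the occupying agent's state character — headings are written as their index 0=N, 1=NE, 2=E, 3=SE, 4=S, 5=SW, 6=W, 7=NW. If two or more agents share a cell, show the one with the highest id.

t=1: a0@(4,2):SE a1@(5,0):N a2@(5,3):NE a3@(5,0):W a4@(3,1):E a5@(2,0):E a6@(2,3):N
t=2: a0@(5,3):SE a1@(4,0):N a2@(4,4):NE a3@(5,4):W a4@(3,2):E a5@(2,1):E a6@(1,3):N
t=3: a0@(0,4):SE a1@(3,0):N a2@(3,0):NE a3@(5,3):W a4@(3,3):E a5@(2,2):E a6@(0,3):N
t=4: a0@(1,0):SE a1@(2,0):N a2@(2,1):NE a3@(5,2):W a4@(3,4):E a5@(2,3):E a6@(5,3):N
t=5: a0@(2,1):SE a1@(1,0):N a2@(1,2):NE a3@(5,1):W a4@(3,0):E a5@(2,4):E a6@(4,3):N

.....
0.1..
.3..2
2....
...0.
.6...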